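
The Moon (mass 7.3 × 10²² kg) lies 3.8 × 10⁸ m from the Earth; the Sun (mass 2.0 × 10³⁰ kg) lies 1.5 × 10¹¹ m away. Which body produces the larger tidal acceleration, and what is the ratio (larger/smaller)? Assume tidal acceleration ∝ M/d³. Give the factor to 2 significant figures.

The Moon, by a factor of ≈ 2.2

Tidal acceleration ∝ M/d³, so compare M/d³ for each.
The Moon: (7.3 × 10²²) / (3.8 × 10⁸)³ = 1.330 × 10⁻³
The Sun: (2.0 × 10³⁰) / (1.5 × 10¹¹)³ = 5.926 × 10⁻⁴
Ratio (larger/smaller) = 2.2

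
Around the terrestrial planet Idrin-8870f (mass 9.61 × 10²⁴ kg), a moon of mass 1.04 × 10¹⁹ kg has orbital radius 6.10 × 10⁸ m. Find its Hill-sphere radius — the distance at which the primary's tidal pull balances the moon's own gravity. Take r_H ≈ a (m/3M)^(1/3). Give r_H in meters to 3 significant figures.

4.34 × 10⁶ m

r_H ≈ a (m/3M)^(1/3)
    = (6.10 × 10⁸) × (1.04 × 10¹⁹ / (3 × 9.61 × 10²⁴))^(1/3)
    = 4.34 × 10⁶ m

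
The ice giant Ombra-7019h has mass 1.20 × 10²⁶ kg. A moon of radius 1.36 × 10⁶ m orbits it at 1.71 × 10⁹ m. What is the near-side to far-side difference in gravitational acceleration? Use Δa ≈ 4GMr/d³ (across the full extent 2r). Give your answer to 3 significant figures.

Differencing GM/(d−r)² and GM/(d+r)² to first order in r/d gives 4GMr/d³.
Δg = 4GMr/d³
   = 4 × (6.674 × 10⁻¹¹) × (1.20 × 10²⁶) × (1.36 × 10⁶) / (1.71 × 10⁹)³
   = 8.71 × 10⁻⁶ m/s²

8.71 × 10⁻⁶ m/s²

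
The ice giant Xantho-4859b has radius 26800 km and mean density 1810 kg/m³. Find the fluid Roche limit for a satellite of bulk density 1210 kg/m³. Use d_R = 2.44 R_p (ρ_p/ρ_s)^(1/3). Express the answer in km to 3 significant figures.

d_R = 2.44 × 26800 km × (1810/1210)^(1/3)
    = 74800 km

74800 km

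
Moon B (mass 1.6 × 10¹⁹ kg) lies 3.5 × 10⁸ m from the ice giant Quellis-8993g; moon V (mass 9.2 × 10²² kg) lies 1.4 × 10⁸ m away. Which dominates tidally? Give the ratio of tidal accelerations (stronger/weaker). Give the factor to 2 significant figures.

Moon V, by a factor of ≈ 90000

Tidal stretch scales as M/d³; compute that for each body.
Moon B: (1.6 × 10¹⁹) / (3.5 × 10⁸)³ = 3.732 × 10⁻⁷
Moon V: (9.2 × 10²²) / (1.4 × 10⁸)³ = 3.353 × 10⁻²
Ratio (larger/smaller) = 90000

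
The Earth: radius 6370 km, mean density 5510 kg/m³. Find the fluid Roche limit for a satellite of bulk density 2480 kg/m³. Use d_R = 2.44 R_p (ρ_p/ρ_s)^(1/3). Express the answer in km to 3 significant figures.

d_R = 2.44 × 6370 km × (5510/2480)^(1/3)
    = 20300 km

20300 km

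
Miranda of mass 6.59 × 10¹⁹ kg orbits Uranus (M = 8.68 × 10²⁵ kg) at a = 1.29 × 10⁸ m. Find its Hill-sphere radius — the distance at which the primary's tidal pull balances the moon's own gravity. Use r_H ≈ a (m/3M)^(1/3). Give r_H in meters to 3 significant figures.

8.16 × 10⁵ m

r_H ≈ a (m/3M)^(1/3)
    = (1.29 × 10⁸) × (6.59 × 10¹⁹ / (3 × 8.68 × 10²⁵))^(1/3)
    = 8.16 × 10⁵ m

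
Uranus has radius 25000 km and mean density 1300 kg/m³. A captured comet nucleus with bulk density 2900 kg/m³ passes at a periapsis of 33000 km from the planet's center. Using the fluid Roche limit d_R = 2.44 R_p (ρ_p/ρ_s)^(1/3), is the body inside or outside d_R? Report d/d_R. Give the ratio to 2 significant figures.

inside; d/d_R ≈ 0.71

d_R = 2.44 × (25000 km) × (1300/2900)^(1/3) = 46690 km
d/d_R = (33000) / (46690) = 0.71
Since d/d_R < 1, the body is inside the Roche limit.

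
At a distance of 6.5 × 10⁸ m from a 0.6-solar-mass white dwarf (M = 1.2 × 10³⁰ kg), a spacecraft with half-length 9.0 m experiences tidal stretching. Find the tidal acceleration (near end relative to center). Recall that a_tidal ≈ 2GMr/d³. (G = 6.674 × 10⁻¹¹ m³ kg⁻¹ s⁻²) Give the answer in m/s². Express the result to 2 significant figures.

5.2 × 10⁻⁶ m/s²

a_tidal = 2GMr/d³
        = 2 × (6.674 × 10⁻¹¹) × (1.2 × 10³⁰) × (9.0) / (6.5 × 10⁸)³
        = 5.2 × 10⁻⁶ m/s²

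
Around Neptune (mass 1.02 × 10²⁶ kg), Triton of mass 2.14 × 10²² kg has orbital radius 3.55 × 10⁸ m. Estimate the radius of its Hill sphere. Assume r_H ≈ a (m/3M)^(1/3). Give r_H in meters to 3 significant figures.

r_H ≈ a (m/3M)^(1/3)
    = (3.55 × 10⁸) × (2.14 × 10²² / (3 × 1.02 × 10²⁶))^(1/3)
    = 1.46 × 10⁷ m

1.46 × 10⁷ m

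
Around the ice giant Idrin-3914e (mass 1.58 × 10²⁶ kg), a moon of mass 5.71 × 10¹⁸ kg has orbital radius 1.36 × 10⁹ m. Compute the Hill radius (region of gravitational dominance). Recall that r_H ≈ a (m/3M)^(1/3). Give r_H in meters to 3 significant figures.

r_H ≈ a (m/3M)^(1/3)
    = (1.36 × 10⁹) × (5.71 × 10¹⁸ / (3 × 1.58 × 10²⁶))^(1/3)
    = 3.12 × 10⁶ m

3.12 × 10⁶ m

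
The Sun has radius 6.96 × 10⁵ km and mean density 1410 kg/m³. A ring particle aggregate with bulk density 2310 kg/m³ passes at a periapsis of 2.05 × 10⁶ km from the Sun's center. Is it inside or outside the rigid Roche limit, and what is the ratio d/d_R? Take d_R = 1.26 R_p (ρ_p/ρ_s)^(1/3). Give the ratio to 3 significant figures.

d_R = 1.26 × (6.96 × 10⁵ km) × (1410/2310)^(1/3) = 7.439 × 10⁵ km
d/d_R = (2.05 × 10⁶) / (7.439 × 10⁵) = 2.76
Since d/d_R > 1, the body is outside the Roche limit.

outside; d/d_R ≈ 2.76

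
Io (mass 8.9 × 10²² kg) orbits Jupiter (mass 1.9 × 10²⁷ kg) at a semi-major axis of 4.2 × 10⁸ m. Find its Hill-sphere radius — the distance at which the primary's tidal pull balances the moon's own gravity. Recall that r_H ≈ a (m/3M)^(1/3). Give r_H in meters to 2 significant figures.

1.0 × 10⁷ m

r_H ≈ a (m/3M)^(1/3)
    = (4.2 × 10⁸) × (8.9 × 10²² / (3 × 1.9 × 10²⁷))^(1/3)
    = 1.0 × 10⁷ m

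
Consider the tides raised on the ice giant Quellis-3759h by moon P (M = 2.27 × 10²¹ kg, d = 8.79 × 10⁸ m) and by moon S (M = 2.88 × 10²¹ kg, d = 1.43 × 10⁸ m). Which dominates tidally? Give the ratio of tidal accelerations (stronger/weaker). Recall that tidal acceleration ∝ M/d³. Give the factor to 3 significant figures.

Tidal stretch scales as M/d³; compute that for each body.
Moon P: (2.27 × 10²¹) / (8.79 × 10⁸)³ = 3.342 × 10⁻⁶
Moon S: (2.88 × 10²¹) / (1.43 × 10⁸)³ = 9.849 × 10⁻⁴
Ratio (larger/smaller) = 295

Moon S, by a factor of ≈ 295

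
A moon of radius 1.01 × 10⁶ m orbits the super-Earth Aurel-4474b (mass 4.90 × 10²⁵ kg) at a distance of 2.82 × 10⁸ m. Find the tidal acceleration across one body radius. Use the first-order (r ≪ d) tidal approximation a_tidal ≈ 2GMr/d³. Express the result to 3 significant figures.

2.95 × 10⁻⁴ m/s²

Δa = 2GMr/d³
   = 2 × (6.674 × 10⁻¹¹) × (4.90 × 10²⁵) × (1.01 × 10⁶) / (2.82 × 10⁸)³
   = 2.95 × 10⁻⁴ m/s²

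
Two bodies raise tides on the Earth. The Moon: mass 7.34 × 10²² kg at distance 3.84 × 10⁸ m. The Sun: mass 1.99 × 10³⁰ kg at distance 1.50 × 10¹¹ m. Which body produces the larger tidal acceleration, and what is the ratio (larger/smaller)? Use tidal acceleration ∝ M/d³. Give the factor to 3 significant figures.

The Moon, by a factor of ≈ 2.20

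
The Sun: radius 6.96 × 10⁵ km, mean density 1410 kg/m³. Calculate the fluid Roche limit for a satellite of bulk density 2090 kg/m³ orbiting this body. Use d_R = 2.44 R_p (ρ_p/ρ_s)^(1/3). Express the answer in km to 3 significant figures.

1.49 × 10⁶ km

d_R = 2.44 × 6.96 × 10⁵ km × (1410/2090)^(1/3)
    = 1.49 × 10⁶ km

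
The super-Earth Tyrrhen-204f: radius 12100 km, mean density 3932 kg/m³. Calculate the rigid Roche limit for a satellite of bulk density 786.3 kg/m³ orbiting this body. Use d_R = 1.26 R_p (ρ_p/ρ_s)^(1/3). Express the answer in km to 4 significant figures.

26070 km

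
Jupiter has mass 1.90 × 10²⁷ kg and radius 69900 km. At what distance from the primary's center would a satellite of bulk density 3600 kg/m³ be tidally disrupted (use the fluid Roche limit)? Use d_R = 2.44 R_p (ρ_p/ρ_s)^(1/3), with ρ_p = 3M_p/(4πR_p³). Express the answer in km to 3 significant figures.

1.22 × 10⁵ km

ρ_p = 3M_p/(4πR_p³) = 3 × (1.90 × 10²⁷) / (4π × (6.99 × 10⁷ m)³) = 1330 kg/m³
d_R = 2.44 × 69900 km × (1330/3600)^(1/3)
    = 1.22 × 10⁵ km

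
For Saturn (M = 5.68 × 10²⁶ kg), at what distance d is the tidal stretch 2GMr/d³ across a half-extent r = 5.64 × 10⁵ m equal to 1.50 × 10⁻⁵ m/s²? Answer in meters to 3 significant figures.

2GMr/d³ = a_tidal  ⇒  d = (2GMr / a_tidal)^(1/3)
d = (2 × 6.674×10⁻¹¹ × (5.68 × 10²⁶) × (5.64 × 10⁵) / (1.50 × 10⁻⁵))^(1/3)
  = 1.42 × 10⁹ m

1.42 × 10⁹ m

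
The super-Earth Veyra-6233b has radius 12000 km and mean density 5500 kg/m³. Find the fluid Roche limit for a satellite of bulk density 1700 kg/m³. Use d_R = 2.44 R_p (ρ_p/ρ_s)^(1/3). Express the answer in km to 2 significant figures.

d_R = 2.44 × 12000 km × (5500/1700)^(1/3)
    = 43000 km

43000 km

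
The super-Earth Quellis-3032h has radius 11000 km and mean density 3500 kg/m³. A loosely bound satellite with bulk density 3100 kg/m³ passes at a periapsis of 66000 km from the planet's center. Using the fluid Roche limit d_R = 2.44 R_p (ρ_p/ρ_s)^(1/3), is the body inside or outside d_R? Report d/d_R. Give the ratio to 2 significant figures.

d_R = 2.44 × (11000 km) × (3500/3100)^(1/3) = 27950 km
d/d_R = (66000) / (27950) = 2.4
Since d/d_R > 1, the body is outside the Roche limit.

outside; d/d_R ≈ 2.4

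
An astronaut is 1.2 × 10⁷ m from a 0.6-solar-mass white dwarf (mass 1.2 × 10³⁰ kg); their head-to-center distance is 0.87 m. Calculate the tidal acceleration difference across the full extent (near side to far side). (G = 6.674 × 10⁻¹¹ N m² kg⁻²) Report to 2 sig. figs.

1.6 × 10⁻¹ m/s²

Δg = 4GMr/d³
   = 4 × (6.674 × 10⁻¹¹) × (1.2 × 10³⁰) × (0.87) / (1.2 × 10⁷)³
   = 1.6 × 10⁻¹ m/s²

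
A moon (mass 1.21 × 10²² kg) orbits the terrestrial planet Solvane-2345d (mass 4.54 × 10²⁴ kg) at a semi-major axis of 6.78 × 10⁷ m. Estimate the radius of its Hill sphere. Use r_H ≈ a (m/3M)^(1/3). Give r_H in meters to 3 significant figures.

6.52 × 10⁶ m

r_H ≈ a (m/3M)^(1/3)
    = (6.78 × 10⁷) × (1.21 × 10²² / (3 × 4.54 × 10²⁴))^(1/3)
    = 6.52 × 10⁶ m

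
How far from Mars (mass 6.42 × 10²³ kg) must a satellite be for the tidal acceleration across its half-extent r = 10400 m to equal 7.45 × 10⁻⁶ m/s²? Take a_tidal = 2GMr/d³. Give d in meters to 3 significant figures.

4.93 × 10⁷ m

2GMr/d³ = a_tidal  ⇒  d = (2GMr / a_tidal)^(1/3)
d = (2 × 6.674×10⁻¹¹ × (6.42 × 10²³) × (10400) / (7.45 × 10⁻⁶))^(1/3)
  = 4.93 × 10⁷ m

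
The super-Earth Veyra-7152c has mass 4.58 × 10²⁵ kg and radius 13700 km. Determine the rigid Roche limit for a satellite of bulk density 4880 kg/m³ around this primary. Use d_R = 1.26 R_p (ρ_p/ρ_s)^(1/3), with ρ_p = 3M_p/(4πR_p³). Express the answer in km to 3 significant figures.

16500 km

ρ_p = 3M_p/(4πR_p³) = 3 × (4.58 × 10²⁵) / (4π × (1.37 × 10⁷ m)³) = 4250 kg/m³
d_R = 1.26 × 13700 km × (4250/4880)^(1/3)
    = 16500 km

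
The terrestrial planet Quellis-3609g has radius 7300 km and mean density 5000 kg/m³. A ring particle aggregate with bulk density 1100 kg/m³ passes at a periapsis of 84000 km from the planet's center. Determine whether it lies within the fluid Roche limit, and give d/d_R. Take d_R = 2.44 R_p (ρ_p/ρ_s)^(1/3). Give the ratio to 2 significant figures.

d_R = 2.44 × (7300 km) × (5000/1100)^(1/3) = 29510 km
d/d_R = (84000) / (29510) = 2.8
Since d/d_R > 1, the body is outside the Roche limit.

outside; d/d_R ≈ 2.8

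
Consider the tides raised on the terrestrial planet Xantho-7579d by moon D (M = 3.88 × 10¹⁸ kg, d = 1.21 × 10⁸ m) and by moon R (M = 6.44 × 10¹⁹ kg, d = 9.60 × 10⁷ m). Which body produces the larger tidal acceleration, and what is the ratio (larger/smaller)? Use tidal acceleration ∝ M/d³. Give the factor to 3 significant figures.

Compare M/d³ for the two perturbers:
Moon D: (3.88 × 10¹⁸) / (1.21 × 10⁸)³ = 2.190 × 10⁻⁶
Moon R: (6.44 × 10¹⁹) / (9.60 × 10⁷)³ = 7.279 × 10⁻⁵
Ratio (larger/smaller) = 33.2

Moon R, by a factor of ≈ 33.2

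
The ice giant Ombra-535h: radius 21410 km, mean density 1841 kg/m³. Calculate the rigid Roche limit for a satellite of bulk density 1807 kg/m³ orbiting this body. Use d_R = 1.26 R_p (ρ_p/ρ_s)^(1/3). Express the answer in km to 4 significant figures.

27140 km

d_R = 1.26 × 21410 km × (1841/1807)^(1/3)
    = 27140 km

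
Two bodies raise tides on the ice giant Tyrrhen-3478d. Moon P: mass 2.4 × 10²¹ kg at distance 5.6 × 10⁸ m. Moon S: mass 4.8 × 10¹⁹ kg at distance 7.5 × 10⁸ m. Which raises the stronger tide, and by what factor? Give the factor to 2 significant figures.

Moon P, by a factor of ≈ 120

The tide-raising term goes as M/d³ (the gradient of a 1/d² field).
Moon P: (2.4 × 10²¹) / (5.6 × 10⁸)³ = 1.367 × 10⁻⁵
Moon S: (4.8 × 10¹⁹) / (7.5 × 10⁸)³ = 1.138 × 10⁻⁷
Ratio (larger/smaller) = 120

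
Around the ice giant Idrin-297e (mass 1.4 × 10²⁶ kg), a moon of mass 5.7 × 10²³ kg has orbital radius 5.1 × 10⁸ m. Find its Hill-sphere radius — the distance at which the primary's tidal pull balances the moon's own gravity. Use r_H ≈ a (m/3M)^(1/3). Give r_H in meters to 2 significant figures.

5.6 × 10⁷ m

r_H ≈ a (m/3M)^(1/3)
    = (5.1 × 10⁸) × (5.7 × 10²³ / (3 × 1.4 × 10²⁶))^(1/3)
    = 5.6 × 10⁷ m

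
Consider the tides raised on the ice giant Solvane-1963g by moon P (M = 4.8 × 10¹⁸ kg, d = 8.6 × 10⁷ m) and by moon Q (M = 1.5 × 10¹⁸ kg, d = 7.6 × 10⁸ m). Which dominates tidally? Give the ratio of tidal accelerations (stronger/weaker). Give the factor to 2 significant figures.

Moon P, by a factor of ≈ 2200

Tidal acceleration ∝ M/d³, so compare M/d³ for each.
Moon P: (4.8 × 10¹⁸) / (8.6 × 10⁷)³ = 7.547 × 10⁻⁶
Moon Q: (1.5 × 10¹⁸) / (7.6 × 10⁸)³ = 3.417 × 10⁻⁹
Ratio (larger/smaller) = 2200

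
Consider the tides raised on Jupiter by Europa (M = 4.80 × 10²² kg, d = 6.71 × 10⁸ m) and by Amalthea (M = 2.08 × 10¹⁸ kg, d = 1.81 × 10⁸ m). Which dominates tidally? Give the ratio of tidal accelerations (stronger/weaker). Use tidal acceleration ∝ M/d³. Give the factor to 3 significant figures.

Europa, by a factor of ≈ 453

Tidal acceleration ∝ M/d³, so compare M/d³ for each.
Europa: (4.80 × 10²²) / (6.71 × 10⁸)³ = 1.589 × 10⁻⁴
Amalthea: (2.08 × 10¹⁸) / (1.81 × 10⁸)³ = 3.508 × 10⁻⁷
Ratio (larger/smaller) = 453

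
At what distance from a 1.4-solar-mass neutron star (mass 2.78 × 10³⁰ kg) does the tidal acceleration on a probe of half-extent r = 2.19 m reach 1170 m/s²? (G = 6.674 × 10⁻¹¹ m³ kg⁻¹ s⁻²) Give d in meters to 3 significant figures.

2GMr/d³ = a_tidal  ⇒  d = (2GMr / a_tidal)^(1/3)
d = (2 × 6.674×10⁻¹¹ × (2.78 × 10³⁰) × (2.19) / (1170))^(1/3)
  = 8.86 × 10⁵ m

8.86 × 10⁵ m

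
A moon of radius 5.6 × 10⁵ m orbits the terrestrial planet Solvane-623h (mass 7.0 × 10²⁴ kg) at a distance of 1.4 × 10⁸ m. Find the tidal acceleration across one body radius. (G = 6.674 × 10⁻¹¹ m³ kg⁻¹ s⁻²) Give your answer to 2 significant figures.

1.9 × 10⁻⁴ m/s²

Δg = 2GMr/d³
   = 2 × (6.674 × 10⁻¹¹) × (7.0 × 10²⁴) × (5.6 × 10⁵) / (1.4 × 10⁸)³
   = 1.9 × 10⁻⁴ m/s²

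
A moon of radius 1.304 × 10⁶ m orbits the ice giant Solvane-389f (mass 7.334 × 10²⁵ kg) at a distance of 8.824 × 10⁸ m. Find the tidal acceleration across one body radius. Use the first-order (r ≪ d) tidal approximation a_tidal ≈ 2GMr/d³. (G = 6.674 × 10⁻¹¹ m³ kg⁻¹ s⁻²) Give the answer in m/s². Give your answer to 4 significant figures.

1.858 × 10⁻⁵ m/s²

Δa = 2GMr/d³
   = 2 × (6.674 × 10⁻¹¹) × (7.334 × 10²⁵) × (1.304 × 10⁶) / (8.824 × 10⁸)³
   = 1.858 × 10⁻⁵ m/s²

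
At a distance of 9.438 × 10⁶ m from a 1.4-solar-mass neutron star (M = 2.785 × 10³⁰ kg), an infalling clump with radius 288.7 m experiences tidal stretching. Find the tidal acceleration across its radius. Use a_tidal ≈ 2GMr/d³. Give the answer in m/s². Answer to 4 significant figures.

a_tidal = 2GMr/d³
        = 2 × (6.674 × 10⁻¹¹) × (2.785 × 10³⁰) × (288.7) / (9.438 × 10⁶)³
        = 1.277 × 10² m/s²

1.277 × 10² m/s²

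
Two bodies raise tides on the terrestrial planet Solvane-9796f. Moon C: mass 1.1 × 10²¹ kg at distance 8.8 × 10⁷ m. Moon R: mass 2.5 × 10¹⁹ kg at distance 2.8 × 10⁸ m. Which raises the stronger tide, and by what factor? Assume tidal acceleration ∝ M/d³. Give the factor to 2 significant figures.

Compare M/d³ for the two perturbers:
Moon C: (1.1 × 10²¹) / (8.8 × 10⁷)³ = 1.614 × 10⁻³
Moon R: (2.5 × 10¹⁹) / (2.8 × 10⁸)³ = 1.139 × 10⁻⁶
Ratio (larger/smaller) = 1400

Moon C, by a factor of ≈ 1400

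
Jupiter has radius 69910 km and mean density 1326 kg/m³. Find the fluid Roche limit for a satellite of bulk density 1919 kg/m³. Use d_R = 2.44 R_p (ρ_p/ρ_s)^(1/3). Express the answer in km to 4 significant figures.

1.508 × 10⁵ km

d_R = 2.44 × 69910 km × (1326/1919)^(1/3)
    = 1.508 × 10⁵ km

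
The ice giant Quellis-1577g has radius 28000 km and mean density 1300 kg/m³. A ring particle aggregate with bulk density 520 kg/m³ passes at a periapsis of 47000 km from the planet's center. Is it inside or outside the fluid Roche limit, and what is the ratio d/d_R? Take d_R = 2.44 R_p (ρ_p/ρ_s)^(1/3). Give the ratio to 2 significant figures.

inside; d/d_R ≈ 0.51

d_R = 2.44 × (28000 km) × (1300/520)^(1/3) = 92720 km
d/d_R = (47000) / (92720) = 0.51
Since d/d_R < 1, the body is inside the Roche limit.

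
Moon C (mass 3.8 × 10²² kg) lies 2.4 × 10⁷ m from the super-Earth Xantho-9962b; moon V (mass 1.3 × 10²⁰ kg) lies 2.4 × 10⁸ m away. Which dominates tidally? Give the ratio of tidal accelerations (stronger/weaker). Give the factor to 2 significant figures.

Moon C, by a factor of ≈ 2.9 × 10⁵

Compare M/d³ for the two perturbers:
Moon C: (3.8 × 10²²) / (2.4 × 10⁷)³ = 2.749
Moon V: (1.3 × 10²⁰) / (2.4 × 10⁸)³ = 9.404 × 10⁻⁶
Ratio (larger/smaller) = 2.9 × 10⁵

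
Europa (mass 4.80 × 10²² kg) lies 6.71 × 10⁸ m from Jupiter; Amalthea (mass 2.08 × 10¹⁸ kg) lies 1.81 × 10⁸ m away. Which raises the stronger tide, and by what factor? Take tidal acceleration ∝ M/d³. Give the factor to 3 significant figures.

Europa, by a factor of ≈ 453

The tide-raising term goes as M/d³ (the gradient of a 1/d² field).
Europa: (4.80 × 10²²) / (6.71 × 10⁸)³ = 1.589 × 10⁻⁴
Amalthea: (2.08 × 10¹⁸) / (1.81 × 10⁸)³ = 3.508 × 10⁻⁷
Ratio (larger/smaller) = 453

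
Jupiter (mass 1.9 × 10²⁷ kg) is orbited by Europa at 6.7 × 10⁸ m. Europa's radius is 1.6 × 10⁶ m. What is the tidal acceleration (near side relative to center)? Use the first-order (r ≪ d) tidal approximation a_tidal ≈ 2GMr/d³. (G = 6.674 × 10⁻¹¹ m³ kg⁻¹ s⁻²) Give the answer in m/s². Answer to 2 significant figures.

1.3 × 10⁻³ m/s²

The tidal stretch is the gradient of GM/d² times the body's extent r, hence the 1/d³ dependence.
Δa = 2GMr/d³
   = 2 × (6.674 × 10⁻¹¹) × (1.9 × 10²⁷) × (1.6 × 10⁶) / (6.7 × 10⁸)³
   = 1.3 × 10⁻³ m/s²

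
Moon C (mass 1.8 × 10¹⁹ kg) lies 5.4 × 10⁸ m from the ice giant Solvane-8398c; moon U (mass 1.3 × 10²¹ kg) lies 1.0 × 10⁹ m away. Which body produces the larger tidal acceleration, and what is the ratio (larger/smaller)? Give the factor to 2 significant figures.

Moon U, by a factor of ≈ 11

The tide-raising term goes as M/d³ (the gradient of a 1/d² field).
Moon C: (1.8 × 10¹⁹) / (5.4 × 10⁸)³ = 1.143 × 10⁻⁷
Moon U: (1.3 × 10²¹) / (1.0 × 10⁹)³ = 1.300 × 10⁻⁶
Ratio (larger/smaller) = 11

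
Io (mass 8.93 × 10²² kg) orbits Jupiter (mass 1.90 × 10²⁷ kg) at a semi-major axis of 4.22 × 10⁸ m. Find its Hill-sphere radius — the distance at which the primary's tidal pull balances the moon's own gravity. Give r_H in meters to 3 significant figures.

1.06 × 10⁷ m

r_H ≈ a (m/3M)^(1/3)
    = (4.22 × 10⁸) × (8.93 × 10²² / (3 × 1.90 × 10²⁷))^(1/3)
    = 1.06 × 10⁷ m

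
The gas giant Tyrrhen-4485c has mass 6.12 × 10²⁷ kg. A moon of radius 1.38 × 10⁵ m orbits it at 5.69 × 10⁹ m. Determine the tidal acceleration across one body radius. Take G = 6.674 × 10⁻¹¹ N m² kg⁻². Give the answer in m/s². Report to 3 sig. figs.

6.12 × 10⁻⁷ m/s²

a_tidal = 2GMr/d³
        = 2 × (6.674 × 10⁻¹¹) × (6.12 × 10²⁷) × (1.38 × 10⁵) / (5.69 × 10⁹)³
        = 6.12 × 10⁻⁷ m/s²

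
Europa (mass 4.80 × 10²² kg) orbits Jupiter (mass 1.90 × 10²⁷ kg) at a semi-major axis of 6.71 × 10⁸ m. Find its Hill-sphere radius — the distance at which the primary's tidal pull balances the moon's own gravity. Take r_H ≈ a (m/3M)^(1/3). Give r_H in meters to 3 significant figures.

1.37 × 10⁷ m

r_H ≈ a (m/3M)^(1/3)
    = (6.71 × 10⁸) × (4.80 × 10²² / (3 × 1.90 × 10²⁷))^(1/3)
    = 1.37 × 10⁷ m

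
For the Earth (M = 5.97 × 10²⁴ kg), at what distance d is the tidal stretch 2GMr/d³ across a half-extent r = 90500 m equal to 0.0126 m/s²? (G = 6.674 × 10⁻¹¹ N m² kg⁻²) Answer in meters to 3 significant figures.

1.79 × 10⁷ m

2GMr/d³ = a_tidal  ⇒  d = (2GMr / a_tidal)^(1/3)
d = (2 × 6.674×10⁻¹¹ × (5.97 × 10²⁴) × (90500) / (0.0126))^(1/3)
  = 1.79 × 10⁷ m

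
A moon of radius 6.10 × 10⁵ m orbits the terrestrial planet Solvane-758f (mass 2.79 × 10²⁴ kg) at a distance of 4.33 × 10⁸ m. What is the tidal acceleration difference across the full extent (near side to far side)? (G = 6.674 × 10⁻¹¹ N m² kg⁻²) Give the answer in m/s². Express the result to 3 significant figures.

5.60 × 10⁻⁶ m/s²

Δg = 4GMr/d³
   = 4 × (6.674 × 10⁻¹¹) × (2.79 × 10²⁴) × (6.10 × 10⁵) / (4.33 × 10⁸)³
   = 5.60 × 10⁻⁶ m/s²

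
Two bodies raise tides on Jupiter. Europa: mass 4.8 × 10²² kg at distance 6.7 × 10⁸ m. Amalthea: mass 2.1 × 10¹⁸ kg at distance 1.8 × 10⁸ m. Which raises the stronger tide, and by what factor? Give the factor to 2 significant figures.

Europa, by a factor of ≈ 440

Tidal stretch scales as M/d³; compute that for each body.
Europa: (4.8 × 10²²) / (6.7 × 10⁸)³ = 1.596 × 10⁻⁴
Amalthea: (2.1 × 10¹⁸) / (1.8 × 10⁸)³ = 3.601 × 10⁻⁷
Ratio (larger/smaller) = 440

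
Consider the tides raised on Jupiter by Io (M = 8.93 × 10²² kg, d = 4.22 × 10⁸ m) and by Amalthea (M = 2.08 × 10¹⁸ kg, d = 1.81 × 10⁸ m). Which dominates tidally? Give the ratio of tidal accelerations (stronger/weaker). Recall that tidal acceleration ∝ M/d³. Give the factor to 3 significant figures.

Tidal acceleration ∝ M/d³, so compare M/d³ for each.
Io: (8.93 × 10²²) / (4.22 × 10⁸)³ = 1.188 × 10⁻³
Amalthea: (2.08 × 10¹⁸) / (1.81 × 10⁸)³ = 3.508 × 10⁻⁷
Ratio (larger/smaller) = 3390

Io, by a factor of ≈ 3390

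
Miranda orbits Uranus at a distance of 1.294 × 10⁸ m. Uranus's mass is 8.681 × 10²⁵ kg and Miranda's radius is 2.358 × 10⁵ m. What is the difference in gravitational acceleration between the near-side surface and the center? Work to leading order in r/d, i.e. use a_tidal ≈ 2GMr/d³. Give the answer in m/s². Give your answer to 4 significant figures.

1.261 × 10⁻³ m/s²

The tidal stretch is the gradient of GM/d² times the body's extent r, hence the 1/d³ dependence.
Δa = 2GMr/d³
   = 2 × (6.674 × 10⁻¹¹) × (8.681 × 10²⁵) × (2.358 × 10⁵) / (1.294 × 10⁸)³
   = 1.261 × 10⁻³ m/s²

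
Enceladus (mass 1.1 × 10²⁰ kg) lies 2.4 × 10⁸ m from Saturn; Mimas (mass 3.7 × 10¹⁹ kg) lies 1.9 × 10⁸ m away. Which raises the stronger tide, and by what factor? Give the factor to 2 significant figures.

Tidal acceleration ∝ M/d³, so compare M/d³ for each.
Enceladus: (1.1 × 10²⁰) / (2.4 × 10⁸)³ = 7.957 × 10⁻⁶
Mimas: (3.7 × 10¹⁹) / (1.9 × 10⁸)³ = 5.394 × 10⁻⁶
Ratio (larger/smaller) = 1.5

Enceladus, by a factor of ≈ 1.5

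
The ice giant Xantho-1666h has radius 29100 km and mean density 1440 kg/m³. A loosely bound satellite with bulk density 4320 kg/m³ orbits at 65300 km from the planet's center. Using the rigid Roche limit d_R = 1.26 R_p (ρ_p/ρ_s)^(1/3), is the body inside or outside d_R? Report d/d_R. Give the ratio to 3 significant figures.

outside; d/d_R ≈ 2.57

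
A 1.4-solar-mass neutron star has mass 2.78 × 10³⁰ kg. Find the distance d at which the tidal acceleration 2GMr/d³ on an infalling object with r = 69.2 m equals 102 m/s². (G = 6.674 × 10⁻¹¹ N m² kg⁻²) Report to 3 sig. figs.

2GMr/d³ = a_tidal  ⇒  d = (2GMr / a_tidal)^(1/3)
d = (2 × 6.674×10⁻¹¹ × (2.78 × 10³⁰) × (69.2) / (102))^(1/3)
  = 6.31 × 10⁶ m

6.31 × 10⁶ m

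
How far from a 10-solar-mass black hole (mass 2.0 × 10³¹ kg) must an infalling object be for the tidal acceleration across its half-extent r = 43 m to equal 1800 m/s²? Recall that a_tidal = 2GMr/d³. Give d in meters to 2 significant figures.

4.0 × 10⁶ m

2GMr/d³ = a_tidal  ⇒  d = (2GMr / a_tidal)^(1/3)
d = (2 × 6.674×10⁻¹¹ × (2.0 × 10³¹) × (43) / (1800))^(1/3)
  = 4.0 × 10⁶ m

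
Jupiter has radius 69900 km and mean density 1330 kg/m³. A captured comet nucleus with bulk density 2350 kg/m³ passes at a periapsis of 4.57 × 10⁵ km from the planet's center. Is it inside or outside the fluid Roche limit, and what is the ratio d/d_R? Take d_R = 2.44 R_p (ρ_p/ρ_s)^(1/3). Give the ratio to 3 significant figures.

d_R = 2.44 × (69900 km) × (1330/2350)^(1/3) = 1.411 × 10⁵ km
d/d_R = (4.57 × 10⁵) / (1.411 × 10⁵) = 3.24
Since d/d_R > 1, the body is outside the Roche limit.

outside; d/d_R ≈ 3.24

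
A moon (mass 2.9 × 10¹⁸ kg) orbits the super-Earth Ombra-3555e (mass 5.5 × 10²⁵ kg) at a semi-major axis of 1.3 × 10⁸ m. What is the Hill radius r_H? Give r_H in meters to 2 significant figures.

r_H ≈ a (m/3M)^(1/3)
    = (1.3 × 10⁸) × (2.9 × 10¹⁸ / (3 × 5.5 × 10²⁵))^(1/3)
    = 3.4 × 10⁵ m

3.4 × 10⁵ m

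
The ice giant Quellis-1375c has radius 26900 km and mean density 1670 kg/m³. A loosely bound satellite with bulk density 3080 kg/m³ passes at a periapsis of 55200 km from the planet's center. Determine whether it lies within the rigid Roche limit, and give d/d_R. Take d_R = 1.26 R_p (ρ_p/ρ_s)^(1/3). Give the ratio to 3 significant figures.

outside; d/d_R ≈ 2.00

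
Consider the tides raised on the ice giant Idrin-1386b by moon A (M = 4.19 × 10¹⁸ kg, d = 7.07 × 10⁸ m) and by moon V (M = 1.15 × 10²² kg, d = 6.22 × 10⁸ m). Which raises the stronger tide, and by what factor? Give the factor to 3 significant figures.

Moon V, by a factor of ≈ 4030

Compare M/d³ for the two perturbers:
Moon A: (4.19 × 10¹⁸) / (7.07 × 10⁸)³ = 1.186 × 10⁻⁸
Moon V: (1.15 × 10²²) / (6.22 × 10⁸)³ = 4.779 × 10⁻⁵
Ratio (larger/smaller) = 4030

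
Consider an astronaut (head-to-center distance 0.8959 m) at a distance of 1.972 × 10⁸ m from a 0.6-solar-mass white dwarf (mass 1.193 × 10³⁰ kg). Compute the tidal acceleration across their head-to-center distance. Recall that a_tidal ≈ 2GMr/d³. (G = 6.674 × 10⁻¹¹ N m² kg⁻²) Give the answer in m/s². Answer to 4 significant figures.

1.860 × 10⁻⁵ m/s²

a_tidal = 2GMr/d³
        = 2 × (6.674 × 10⁻¹¹) × (1.193 × 10³⁰) × (0.8959) / (1.972 × 10⁸)³
        = 1.860 × 10⁻⁵ m/s²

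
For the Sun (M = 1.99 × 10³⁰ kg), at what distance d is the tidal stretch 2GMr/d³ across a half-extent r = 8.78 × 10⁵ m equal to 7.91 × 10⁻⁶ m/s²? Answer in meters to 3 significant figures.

2GMr/d³ = a_tidal  ⇒  d = (2GMr / a_tidal)^(1/3)
d = (2 × 6.674×10⁻¹¹ × (1.99 × 10³⁰) × (8.78 × 10⁵) / (7.91 × 10⁻⁶))^(1/3)
  = 3.09 × 10¹⁰ m

3.09 × 10¹⁰ m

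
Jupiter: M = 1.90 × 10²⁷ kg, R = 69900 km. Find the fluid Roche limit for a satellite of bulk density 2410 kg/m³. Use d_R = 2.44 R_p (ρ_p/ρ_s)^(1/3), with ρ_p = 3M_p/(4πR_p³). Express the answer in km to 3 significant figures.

ρ_p = 3M_p/(4πR_p³) = 3 × (1.90 × 10²⁷) / (4π × (6.99 × 10⁷ m)³) = 1330 kg/m³
d_R = 2.44 × 69900 km × (1330/2410)^(1/3)
    = 1.40 × 10⁵ km

1.40 × 10⁵ km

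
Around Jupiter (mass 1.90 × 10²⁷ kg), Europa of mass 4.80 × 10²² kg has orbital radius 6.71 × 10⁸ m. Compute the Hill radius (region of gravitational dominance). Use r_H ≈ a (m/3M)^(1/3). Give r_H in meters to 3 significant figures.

1.37 × 10⁷ m

r_H ≈ a (m/3M)^(1/3)
    = (6.71 × 10⁸) × (4.80 × 10²² / (3 × 1.90 × 10²⁷))^(1/3)
    = 1.37 × 10⁷ m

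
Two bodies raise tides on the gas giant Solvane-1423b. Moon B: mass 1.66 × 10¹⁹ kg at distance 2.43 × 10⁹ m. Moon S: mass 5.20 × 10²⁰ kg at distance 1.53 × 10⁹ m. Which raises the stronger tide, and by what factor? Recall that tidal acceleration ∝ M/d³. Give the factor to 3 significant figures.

Moon S, by a factor of ≈ 125

The tide-raising term goes as M/d³ (the gradient of a 1/d² field).
Moon B: (1.66 × 10¹⁹) / (2.43 × 10⁹)³ = 1.157 × 10⁻⁹
Moon S: (5.20 × 10²⁰) / (1.53 × 10⁹)³ = 1.452 × 10⁻⁷
Ratio (larger/smaller) = 125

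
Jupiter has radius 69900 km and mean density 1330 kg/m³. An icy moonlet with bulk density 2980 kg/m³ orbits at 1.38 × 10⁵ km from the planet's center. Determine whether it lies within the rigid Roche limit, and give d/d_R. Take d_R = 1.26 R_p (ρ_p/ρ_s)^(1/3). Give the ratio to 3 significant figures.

d_R = 1.26 × (69900 km) × (1330/2980)^(1/3) = 67310 km
d/d_R = (1.38 × 10⁵) / (67310) = 2.05
Since d/d_R > 1, the body is outside the Roche limit.

outside; d/d_R ≈ 2.05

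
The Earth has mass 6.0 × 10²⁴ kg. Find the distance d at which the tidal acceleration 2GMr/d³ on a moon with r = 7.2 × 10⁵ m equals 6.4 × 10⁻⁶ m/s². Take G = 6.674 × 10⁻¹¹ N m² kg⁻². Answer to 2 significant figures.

4.5 × 10⁸ m

2GMr/d³ = a_tidal  ⇒  d = (2GMr / a_tidal)^(1/3)
d = (2 × 6.674×10⁻¹¹ × (6.0 × 10²⁴) × (7.2 × 10⁵) / (6.4 × 10⁻⁶))^(1/3)
  = 4.5 × 10⁸ m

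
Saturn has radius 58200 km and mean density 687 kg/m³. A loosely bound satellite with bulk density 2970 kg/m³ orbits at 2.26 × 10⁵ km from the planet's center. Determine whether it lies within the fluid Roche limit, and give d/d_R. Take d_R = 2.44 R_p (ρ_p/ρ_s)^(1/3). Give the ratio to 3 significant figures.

outside; d/d_R ≈ 2.59

d_R = 2.44 × (58200 km) × (687/2970)^(1/3) = 87170 km
d/d_R = (2.26 × 10⁵) / (87170) = 2.59
Since d/d_R > 1, the body is outside the Roche limit.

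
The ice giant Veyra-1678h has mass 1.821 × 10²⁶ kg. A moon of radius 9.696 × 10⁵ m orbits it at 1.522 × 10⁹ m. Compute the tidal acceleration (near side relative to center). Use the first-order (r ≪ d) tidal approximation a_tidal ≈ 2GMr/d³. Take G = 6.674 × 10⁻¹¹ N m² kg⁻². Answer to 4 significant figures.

a_tidal = 2GMr/d³
        = 2 × (6.674 × 10⁻¹¹) × (1.821 × 10²⁶) × (9.696 × 10⁵) / (1.522 × 10⁹)³
        = 6.685 × 10⁻⁶ m/s²

6.685 × 10⁻⁶ m/s²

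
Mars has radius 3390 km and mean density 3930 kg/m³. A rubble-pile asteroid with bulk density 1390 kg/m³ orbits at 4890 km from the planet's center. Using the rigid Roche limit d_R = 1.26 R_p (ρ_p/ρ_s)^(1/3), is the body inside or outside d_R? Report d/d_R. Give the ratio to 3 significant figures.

inside; d/d_R ≈ 0.810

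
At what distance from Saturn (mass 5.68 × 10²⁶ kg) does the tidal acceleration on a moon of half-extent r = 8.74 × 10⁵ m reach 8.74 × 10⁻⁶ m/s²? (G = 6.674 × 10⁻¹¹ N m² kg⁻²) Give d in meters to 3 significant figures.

1.96 × 10⁹ m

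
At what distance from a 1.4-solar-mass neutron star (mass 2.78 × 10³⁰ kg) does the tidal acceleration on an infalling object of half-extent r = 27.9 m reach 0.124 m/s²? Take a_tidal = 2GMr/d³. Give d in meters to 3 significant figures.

4.37 × 10⁷ m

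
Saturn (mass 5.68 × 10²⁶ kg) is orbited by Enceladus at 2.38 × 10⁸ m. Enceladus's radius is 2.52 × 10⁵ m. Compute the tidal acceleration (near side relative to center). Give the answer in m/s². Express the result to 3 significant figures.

1.42 × 10⁻³ m/s²

Since r ≪ d, expand the inverse-square field across one radius to get the leading 2GMr/d³ term.
a_tidal = 2GMr/d³
        = 2 × (6.674 × 10⁻¹¹) × (5.68 × 10²⁶) × (2.52 × 10⁵) / (2.38 × 10⁸)³
        = 1.42 × 10⁻³ m/s²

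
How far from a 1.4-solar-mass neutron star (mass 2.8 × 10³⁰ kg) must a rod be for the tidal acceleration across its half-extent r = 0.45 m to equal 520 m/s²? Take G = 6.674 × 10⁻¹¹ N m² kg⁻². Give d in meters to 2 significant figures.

6.9 × 10⁵ m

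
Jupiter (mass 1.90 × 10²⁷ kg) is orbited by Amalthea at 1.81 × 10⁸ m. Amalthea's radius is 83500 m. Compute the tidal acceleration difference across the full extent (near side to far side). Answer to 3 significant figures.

a_tidal = 4GMr/d³
        = 4 × (6.674 × 10⁻¹¹) × (1.90 × 10²⁷) × (83500) / (1.81 × 10⁸)³
        = 7.14 × 10⁻³ m/s²

7.14 × 10⁻³ m/s²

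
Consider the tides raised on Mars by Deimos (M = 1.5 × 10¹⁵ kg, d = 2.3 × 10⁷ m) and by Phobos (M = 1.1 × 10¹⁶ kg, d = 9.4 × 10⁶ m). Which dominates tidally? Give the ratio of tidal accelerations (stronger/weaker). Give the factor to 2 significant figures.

Phobos, by a factor of ≈ 110

Tidal stretch scales as M/d³; compute that for each body.
Deimos: (1.5 × 10¹⁵) / (2.3 × 10⁷)³ = 1.233 × 10⁻⁷
Phobos: (1.1 × 10¹⁶) / (9.4 × 10⁶)³ = 1.324 × 10⁻⁵
Ratio (larger/smaller) = 110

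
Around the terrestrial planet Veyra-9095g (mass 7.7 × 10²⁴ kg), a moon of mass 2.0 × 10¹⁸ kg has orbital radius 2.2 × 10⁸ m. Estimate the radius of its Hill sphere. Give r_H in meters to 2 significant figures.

r_H ≈ a (m/3M)^(1/3)
    = (2.2 × 10⁸) × (2.0 × 10¹⁸ / (3 × 7.7 × 10²⁴))^(1/3)
    = 9.7 × 10⁵ m

9.7 × 10⁵ m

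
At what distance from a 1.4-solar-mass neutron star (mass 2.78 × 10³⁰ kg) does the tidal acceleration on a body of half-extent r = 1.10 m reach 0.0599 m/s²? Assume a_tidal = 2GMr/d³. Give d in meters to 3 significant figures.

2GMr/d³ = a_tidal  ⇒  d = (2GMr / a_tidal)^(1/3)
d = (2 × 6.674×10⁻¹¹ × (2.78 × 10³⁰) × (1.10) / (0.0599))^(1/3)
  = 1.90 × 10⁷ m

1.90 × 10⁷ m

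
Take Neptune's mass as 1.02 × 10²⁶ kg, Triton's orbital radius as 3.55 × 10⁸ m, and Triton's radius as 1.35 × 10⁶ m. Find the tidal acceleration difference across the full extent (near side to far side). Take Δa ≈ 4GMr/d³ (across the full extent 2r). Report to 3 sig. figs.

Near-to-far spans 2r, so the tidal difference is twice the near-to-center value: 4GMr/d³.
Δa = 4GMr/d³
   = 4 × (6.674 × 10⁻¹¹) × (1.02 × 10²⁶) × (1.35 × 10⁶) / (3.55 × 10⁸)³
   = 8.22 × 10⁻⁴ m/s²

8.22 × 10⁻⁴ m/s²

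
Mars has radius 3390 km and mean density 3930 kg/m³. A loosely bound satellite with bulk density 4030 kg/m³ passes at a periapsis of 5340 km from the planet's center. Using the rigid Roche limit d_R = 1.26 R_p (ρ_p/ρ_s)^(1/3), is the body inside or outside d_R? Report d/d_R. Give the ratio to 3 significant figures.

outside; d/d_R ≈ 1.26

d_R = 1.26 × (3390 km) × (3930/4030)^(1/3) = 4236 km
d/d_R = (5340) / (4236) = 1.26
Since d/d_R > 1, the body is outside the Roche limit.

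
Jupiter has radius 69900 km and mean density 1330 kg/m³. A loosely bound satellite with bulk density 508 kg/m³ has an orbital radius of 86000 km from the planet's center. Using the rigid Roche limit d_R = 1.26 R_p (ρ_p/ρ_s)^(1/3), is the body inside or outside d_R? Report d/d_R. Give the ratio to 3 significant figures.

d_R = 1.26 × (69900 km) × (1330/508)^(1/3) = 1.214 × 10⁵ km
d/d_R = (86000) / (1.214 × 10⁵) = 0.708
Since d/d_R < 1, the body is inside the Roche limit.

inside; d/d_R ≈ 0.708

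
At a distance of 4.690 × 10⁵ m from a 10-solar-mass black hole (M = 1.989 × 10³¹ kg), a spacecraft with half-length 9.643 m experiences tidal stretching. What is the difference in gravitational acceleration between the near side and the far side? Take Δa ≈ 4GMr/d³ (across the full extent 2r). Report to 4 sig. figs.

4.963 × 10⁵ m/s²

Differencing GM/(d−r)² and GM/(d+r)² to first order in r/d gives 4GMr/d³.
Δa = 4GMr/d³
   = 4 × (6.674 × 10⁻¹¹) × (1.989 × 10³¹) × (9.643) / (4.690 × 10⁵)³
   = 4.963 × 10⁵ m/s²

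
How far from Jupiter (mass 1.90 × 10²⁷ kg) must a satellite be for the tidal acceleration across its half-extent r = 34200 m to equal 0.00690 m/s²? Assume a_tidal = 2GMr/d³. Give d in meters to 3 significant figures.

2GMr/d³ = a_tidal  ⇒  d = (2GMr / a_tidal)^(1/3)
d = (2 × 6.674×10⁻¹¹ × (1.90 × 10²⁷) × (34200) / (0.00690))^(1/3)
  = 1.08 × 10⁸ m

1.08 × 10⁸ m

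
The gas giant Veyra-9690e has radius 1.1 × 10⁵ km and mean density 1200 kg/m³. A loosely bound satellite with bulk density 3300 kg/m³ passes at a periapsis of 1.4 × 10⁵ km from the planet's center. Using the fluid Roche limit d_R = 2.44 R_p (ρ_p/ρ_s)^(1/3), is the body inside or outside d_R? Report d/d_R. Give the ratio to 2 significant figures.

inside; d/d_R ≈ 0.73

d_R = 2.44 × (1.1 × 10⁵ km) × (1200/3300)^(1/3) = 1.916 × 10⁵ km
d/d_R = (1.4 × 10⁵) / (1.916 × 10⁵) = 0.73
Since d/d_R < 1, the body is inside the Roche limit.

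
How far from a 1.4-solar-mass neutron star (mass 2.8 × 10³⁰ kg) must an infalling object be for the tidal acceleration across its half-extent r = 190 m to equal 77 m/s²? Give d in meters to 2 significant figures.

9.7 × 10⁶ m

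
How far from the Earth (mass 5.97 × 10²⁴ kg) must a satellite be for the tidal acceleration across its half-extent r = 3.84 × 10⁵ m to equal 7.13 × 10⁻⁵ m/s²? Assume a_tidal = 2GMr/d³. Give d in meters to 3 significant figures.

2GMr/d³ = a_tidal  ⇒  d = (2GMr / a_tidal)^(1/3)
d = (2 × 6.674×10⁻¹¹ × (5.97 × 10²⁴) × (3.84 × 10⁵) / (7.13 × 10⁻⁵))^(1/3)
  = 1.63 × 10⁸ m

1.63 × 10⁸ m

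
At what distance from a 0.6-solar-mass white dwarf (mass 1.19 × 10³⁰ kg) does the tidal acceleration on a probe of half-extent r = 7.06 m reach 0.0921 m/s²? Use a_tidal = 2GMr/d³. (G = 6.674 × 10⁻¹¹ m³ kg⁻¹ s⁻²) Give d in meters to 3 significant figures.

2.30 × 10⁷ m

2GMr/d³ = a_tidal  ⇒  d = (2GMr / a_tidal)^(1/3)
d = (2 × 6.674×10⁻¹¹ × (1.19 × 10³⁰) × (7.06) / (0.0921))^(1/3)
  = 2.30 × 10⁷ m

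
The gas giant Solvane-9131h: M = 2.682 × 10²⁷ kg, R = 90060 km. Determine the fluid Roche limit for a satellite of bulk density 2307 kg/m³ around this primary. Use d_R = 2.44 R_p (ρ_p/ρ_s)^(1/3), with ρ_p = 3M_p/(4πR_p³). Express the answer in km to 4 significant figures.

ρ_p = 3M_p/(4πR_p³) = 3 × (2.682 × 10²⁷) / (4π × (9.006 × 10⁷ m)³) = 876.5 kg/m³
d_R = 2.44 × 90060 km × (876.5/2307)^(1/3)
    = 1.592 × 10⁵ km

1.592 × 10⁵ km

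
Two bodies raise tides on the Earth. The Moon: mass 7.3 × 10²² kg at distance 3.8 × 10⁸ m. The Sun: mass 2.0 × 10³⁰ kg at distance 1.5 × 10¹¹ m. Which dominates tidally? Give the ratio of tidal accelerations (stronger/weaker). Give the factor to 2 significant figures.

Tidal stretch scales as M/d³; compute that for each body.
The Moon: (7.3 × 10²²) / (3.8 × 10⁸)³ = 1.330 × 10⁻³
The Sun: (2.0 × 10³⁰) / (1.5 × 10¹¹)³ = 5.926 × 10⁻⁴
Ratio (larger/smaller) = 2.2

The Moon, by a factor of ≈ 2.2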